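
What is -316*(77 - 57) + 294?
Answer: -6026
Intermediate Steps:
-316*(77 - 57) + 294 = -316*20 + 294 = -6320 + 294 = -6026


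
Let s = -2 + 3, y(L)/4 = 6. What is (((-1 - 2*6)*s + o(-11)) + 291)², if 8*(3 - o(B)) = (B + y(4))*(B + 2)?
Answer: 5593225/64 ≈ 87394.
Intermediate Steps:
y(L) = 24 (y(L) = 4*6 = 24)
s = 1
o(B) = 3 - (2 + B)*(24 + B)/8 (o(B) = 3 - (B + 24)*(B + 2)/8 = 3 - (24 + B)*(2 + B)/8 = 3 - (2 + B)*(24 + B)/8)
(((-1 - 2*6)*s + o(-11)) + 291)² = (((-1 - 2*6)*1 + (-3 - 13/4*(-11) - ⅛*(-11)²)) + 291)² = (((-1 - 12)*1 + (-3 + 143/4 - ⅛*121)) + 291)² = ((-13*1 + (-3 + 143/4 - 121/8)) + 291)² = ((-13 + 141/8) + 291)² = (37/8 + 291)² = (2365/8)² = 5593225/64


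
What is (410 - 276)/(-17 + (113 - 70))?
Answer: 67/13 ≈ 5.1538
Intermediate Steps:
(410 - 276)/(-17 + (113 - 70)) = 134/(-17 + 43) = 134/26 = 134*(1/26) = 67/13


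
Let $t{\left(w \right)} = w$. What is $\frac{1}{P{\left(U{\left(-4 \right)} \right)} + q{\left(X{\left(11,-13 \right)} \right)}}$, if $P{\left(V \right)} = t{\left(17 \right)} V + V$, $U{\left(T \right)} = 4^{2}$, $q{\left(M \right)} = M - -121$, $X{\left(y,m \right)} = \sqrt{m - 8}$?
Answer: $\frac{409}{167302} - \frac{i \sqrt{21}}{167302} \approx 0.0024447 - 2.7391 \cdot 10^{-5} i$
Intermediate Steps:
$X{\left(y,m \right)} = \sqrt{-8 + m}$
$q{\left(M \right)} = 121 + M$ ($q{\left(M \right)} = M + 121 = 121 + M$)
$U{\left(T \right)} = 16$
$P{\left(V \right)} = 18 V$ ($P{\left(V \right)} = 17 V + V = 18 V$)
$\frac{1}{P{\left(U{\left(-4 \right)} \right)} + q{\left(X{\left(11,-13 \right)} \right)}} = \frac{1}{18 \cdot 16 + \left(121 + \sqrt{-8 - 13}\right)} = \frac{1}{288 + \left(121 + \sqrt{-21}\right)} = \frac{1}{288 + \left(121 + i \sqrt{21}\right)} = \frac{1}{409 + i \sqrt{21}}$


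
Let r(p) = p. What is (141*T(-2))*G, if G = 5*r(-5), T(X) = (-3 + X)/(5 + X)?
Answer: 5875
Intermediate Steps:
T(X) = (-3 + X)/(5 + X)
G = -25 (G = 5*(-5) = -25)
(141*T(-2))*G = (141*((-3 - 2)/(5 - 2)))*(-25) = (141*(-5/3))*(-25) = -235*(-25) = 5875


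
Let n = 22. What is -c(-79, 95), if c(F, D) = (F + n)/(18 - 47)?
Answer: -57/29 ≈ -1.9655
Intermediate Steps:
c(F, D) = -22/29 - F/29 (c(F, D) = (F + 22)/(18 - 47) = (22 + F)/(-29) = (22 + F)*(-1/29) = -22/29 - F/29)
-c(-79, 95) = -(-22/29 - 1/29*(-79)) = -(-22/29 + 79/29) = -1*57/29 = -57/29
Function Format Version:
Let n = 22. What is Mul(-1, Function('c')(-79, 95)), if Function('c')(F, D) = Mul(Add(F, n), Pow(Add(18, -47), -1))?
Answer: Rational(-57, 29) ≈ -1.9655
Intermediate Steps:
Function('c')(F, D) = Add(Rational(-22, 29), Mul(Rational(-1, 29), F)) (Function('c')(F, D) = Mul(Add(F, 22), Pow(Add(18, -47), -1)) = Mul(Add(22, F), Pow(-29, -1)) = Mul(Add(22, F), Rational(-1, 29)) = Add(Rational(-22, 29), Mul(Rational(-1, 29), F)))
Mul(-1, Function('c')(-79, 95)) = Mul(-1, Add(Rational(-22, 29), Mul(Rational(-1, 29), -79))) = Mul(-1, Add(Rational(-22, 29), Rational(79, 29))) = Mul(-1, Rational(57, 29)) = Rational(-57, 29)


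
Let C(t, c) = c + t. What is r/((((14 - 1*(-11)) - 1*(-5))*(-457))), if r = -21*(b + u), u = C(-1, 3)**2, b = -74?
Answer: -49/457 ≈ -0.10722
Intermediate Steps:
u = 4 (u = (3 - 1)**2 = 2**2 = 4)
r = 1470 (r = -21*(-74 + 4) = -21*(-70) = 1470)
r/((((14 - 1*(-11)) - 1*(-5))*(-457))) = 1470/((((14 - 1*(-11)) - 1*(-5))*(-457))) = 1470/((((14 + 11) + 5)*(-457))) = 1470/(((25 + 5)*(-457))) = 1470/((30*(-457))) = 1470/(-13710) = 1470*(-1/13710) = -49/457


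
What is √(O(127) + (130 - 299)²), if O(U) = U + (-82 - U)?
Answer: √28479 ≈ 168.76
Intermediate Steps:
O(U) = -82
√(O(127) + (130 - 299)²) = √(-82 + (130 - 299)²) = √(-82 + (-169)²) = √(-82 + 28561) = √28479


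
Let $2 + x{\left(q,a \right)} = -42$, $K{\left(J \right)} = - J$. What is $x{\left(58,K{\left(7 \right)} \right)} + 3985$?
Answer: $3941$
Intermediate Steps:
$x{\left(q,a \right)} = -44$ ($x{\left(q,a \right)} = -2 - 42 = -44$)
$x{\left(58,K{\left(7 \right)} \right)} + 3985 = -44 + 3985 = 3941$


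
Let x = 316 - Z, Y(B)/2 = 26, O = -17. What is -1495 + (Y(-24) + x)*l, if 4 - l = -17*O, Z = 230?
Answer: -40825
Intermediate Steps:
Y(B) = 52 (Y(B) = 2*26 = 52)
x = 86 (x = 316 - 1*230 = 316 - 230 = 86)
l = -285 (l = 4 - (-17)*(-17) = 4 - 1*289 = 4 - 289 = -285)
-1495 + (Y(-24) + x)*l = -1495 + (52 + 86)*(-285) = -1495 + 138*(-285) = -1495 - 39330 = -40825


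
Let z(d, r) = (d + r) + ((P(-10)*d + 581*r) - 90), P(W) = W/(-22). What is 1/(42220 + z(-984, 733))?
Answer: 11/5140352 ≈ 2.1399e-6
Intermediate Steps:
P(W) = -W/22 (P(W) = W*(-1/22) = -W/22)
z(d, r) = -90 + 582*r + 16*d/11 (z(d, r) = (d + r) + (((-1/22*(-10))*d + 581*r) - 90) = (d + r) + ((5*d/11 + 581*r) - 90) = (d + r) + ((581*r + 5*d/11) - 90) = (d + r) + (-90 + 581*r + 5*d/11) = -90 + 582*r + 16*d/11)
1/(42220 + z(-984, 733)) = 1/(42220 + (-90 + 582*733 + (16/11)*(-984))) = 1/(42220 + (-90 + 426606 - 15744/11)) = 1/(42220 + 4675932/11) = 1/(5140352/11) = 11/5140352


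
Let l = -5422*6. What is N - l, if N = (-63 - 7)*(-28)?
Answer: 34492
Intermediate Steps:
N = 1960 (N = -70*(-28) = 1960)
l = -32532
N - l = 1960 - 1*(-32532) = 1960 + 32532 = 34492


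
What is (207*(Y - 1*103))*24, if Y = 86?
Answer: -84456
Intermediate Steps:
(207*(Y - 1*103))*24 = (207*(86 - 1*103))*24 = (207*(86 - 103))*24 = (207*(-17))*24 = -3519*24 = -84456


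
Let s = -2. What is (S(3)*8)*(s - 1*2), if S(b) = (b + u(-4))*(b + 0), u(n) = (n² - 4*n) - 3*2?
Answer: -2784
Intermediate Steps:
u(n) = -6 + n² - 4*n (u(n) = (n² - 4*n) - 6 = -6 + n² - 4*n)
S(b) = b*(26 + b) (S(b) = (b + (-6 + (-4)² - 4*(-4)))*(b + 0) = (b + (-6 + 16 + 16))*b = (b + 26)*b = (26 + b)*b = b*(26 + b))
(S(3)*8)*(s - 1*2) = ((3*(26 + 3))*8)*(-2 - 1*2) = ((3*29)*8)*(-2 - 2) = (87*8)*(-4) = 696*(-4) = -2784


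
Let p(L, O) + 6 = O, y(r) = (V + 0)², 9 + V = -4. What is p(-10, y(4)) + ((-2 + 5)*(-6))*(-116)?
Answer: 2251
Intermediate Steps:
V = -13 (V = -9 - 4 = -13)
y(r) = 169 (y(r) = (-13 + 0)² = (-13)² = 169)
p(L, O) = -6 + O
p(-10, y(4)) + ((-2 + 5)*(-6))*(-116) = (-6 + 169) + ((-2 + 5)*(-6))*(-116) = 163 + (3*(-6))*(-116) = 163 - 18*(-116) = 163 + 2088 = 2251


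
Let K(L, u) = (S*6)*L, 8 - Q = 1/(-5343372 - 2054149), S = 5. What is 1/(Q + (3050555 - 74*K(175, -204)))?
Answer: 7397521/19692666945824 ≈ 3.7565e-7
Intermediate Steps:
Q = 59180169/7397521 (Q = 8 - 1/(-5343372 - 2054149) = 8 - 1/(-7397521) = 8 - 1*(-1/7397521) = 8 + 1/7397521 = 59180169/7397521 ≈ 8.0000)
K(L, u) = 30*L (K(L, u) = (5*6)*L = 30*L)
1/(Q + (3050555 - 74*K(175, -204))) = 1/(59180169/7397521 + (3050555 - 2220*175)) = 1/(59180169/7397521 + (3050555 - 74*5250)) = 1/(59180169/7397521 + (3050555 - 388500)) = 1/(59180169/7397521 + 2662055) = 1/(19692666945824/7397521) = 7397521/19692666945824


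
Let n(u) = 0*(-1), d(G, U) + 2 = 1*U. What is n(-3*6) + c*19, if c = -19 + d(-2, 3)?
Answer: -342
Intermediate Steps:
d(G, U) = -2 + U (d(G, U) = -2 + 1*U = -2 + U)
c = -18 (c = -19 + (-2 + 3) = -19 + 1 = -18)
n(u) = 0
n(-3*6) + c*19 = 0 - 18*19 = 0 - 342 = -342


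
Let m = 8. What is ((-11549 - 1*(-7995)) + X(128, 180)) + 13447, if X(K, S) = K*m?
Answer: 10917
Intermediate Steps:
X(K, S) = 8*K (X(K, S) = K*8 = 8*K)
((-11549 - 1*(-7995)) + X(128, 180)) + 13447 = ((-11549 - 1*(-7995)) + 8*128) + 13447 = ((-11549 + 7995) + 1024) + 13447 = (-3554 + 1024) + 13447 = -2530 + 13447 = 10917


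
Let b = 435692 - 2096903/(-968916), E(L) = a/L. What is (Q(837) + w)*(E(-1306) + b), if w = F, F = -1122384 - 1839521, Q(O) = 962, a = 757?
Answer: -272075393719777824989/210900716 ≈ -1.2901e+12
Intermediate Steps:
E(L) = 757/L
F = -2961905
w = -2961905
b = 422151046775/968916 (b = 435692 - 2096903*(-1)/968916 = 435692 - 1*(-2096903/968916) = 435692 + 2096903/968916 = 422151046775/968916 ≈ 4.3569e+5)
(Q(837) + w)*(E(-1306) + b) = (962 - 2961905)*(757/(-1306) + 422151046775/968916) = -2960943*(757*(-1/1306) + 422151046775/968916) = -2960943*(-757/1306 + 422151046775/968916) = -2960943*275664266809369/632702148 = -272075393719777824989/210900716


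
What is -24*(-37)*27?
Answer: 23976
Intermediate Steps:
-24*(-37)*27 = 888*27 = 23976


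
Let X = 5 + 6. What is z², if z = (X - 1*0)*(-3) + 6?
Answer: 729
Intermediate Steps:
X = 11
z = -27 (z = (11 - 1*0)*(-3) + 6 = (11 + 0)*(-3) + 6 = 11*(-3) + 6 = -33 + 6 = -27)
z² = (-27)² = 729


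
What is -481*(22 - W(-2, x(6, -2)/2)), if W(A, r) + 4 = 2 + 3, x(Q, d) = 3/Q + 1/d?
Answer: -10101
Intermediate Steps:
x(Q, d) = 1/d + 3/Q (x(Q, d) = 3/Q + 1/d = 1/d + 3/Q)
W(A, r) = 1 (W(A, r) = -4 + (2 + 3) = -4 + 5 = 1)
-481*(22 - W(-2, x(6, -2)/2)) = -481*(22 - 1*1) = -481*(22 - 1) = -481*21 = -10101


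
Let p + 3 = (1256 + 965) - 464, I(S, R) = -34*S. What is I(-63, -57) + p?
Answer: 3896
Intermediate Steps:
p = 1754 (p = -3 + ((1256 + 965) - 464) = -3 + (2221 - 464) = -3 + 1757 = 1754)
I(-63, -57) + p = -34*(-63) + 1754 = 2142 + 1754 = 3896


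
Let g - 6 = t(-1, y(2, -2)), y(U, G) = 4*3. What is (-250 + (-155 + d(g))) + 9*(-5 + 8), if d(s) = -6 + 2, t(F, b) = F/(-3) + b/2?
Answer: -382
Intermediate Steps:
y(U, G) = 12
t(F, b) = b/2 - F/3 (t(F, b) = F*(-1/3) + b*(1/2) = -F/3 + b/2 = b/2 - F/3)
g = 37/3 (g = 6 + ((1/2)*12 - 1/3*(-1)) = 6 + (6 + 1/3) = 6 + 19/3 = 37/3 ≈ 12.333)
d(s) = -4
(-250 + (-155 + d(g))) + 9*(-5 + 8) = (-250 + (-155 - 4)) + 9*(-5 + 8) = (-250 - 159) + 9*3 = -409 + 27 = -382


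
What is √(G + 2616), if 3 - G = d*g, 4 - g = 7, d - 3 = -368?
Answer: 2*√381 ≈ 39.038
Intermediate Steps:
d = -365 (d = 3 - 368 = -365)
g = -3 (g = 4 - 1*7 = 4 - 7 = -3)
G = -1092 (G = 3 - (-365)*(-3) = 3 - 1*1095 = 3 - 1095 = -1092)
√(G + 2616) = √(-1092 + 2616) = √1524 = 2*√381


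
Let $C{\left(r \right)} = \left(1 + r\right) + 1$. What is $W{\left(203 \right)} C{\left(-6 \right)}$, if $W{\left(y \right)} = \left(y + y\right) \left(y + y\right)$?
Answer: $-659344$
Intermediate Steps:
$C{\left(r \right)} = 2 + r$
$W{\left(y \right)} = 4 y^{2}$ ($W{\left(y \right)} = 2 y 2 y = 4 y^{2}$)
$W{\left(203 \right)} C{\left(-6 \right)} = 4 \cdot 203^{2} \left(2 - 6\right) = 4 \cdot 41209 \left(-4\right) = 164836 \left(-4\right) = -659344$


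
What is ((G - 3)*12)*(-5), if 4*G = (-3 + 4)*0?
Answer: 180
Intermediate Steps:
G = 0 (G = ((-3 + 4)*0)/4 = (1*0)/4 = (1/4)*0 = 0)
((G - 3)*12)*(-5) = ((0 - 3)*12)*(-5) = -3*12*(-5) = -36*(-5) = 180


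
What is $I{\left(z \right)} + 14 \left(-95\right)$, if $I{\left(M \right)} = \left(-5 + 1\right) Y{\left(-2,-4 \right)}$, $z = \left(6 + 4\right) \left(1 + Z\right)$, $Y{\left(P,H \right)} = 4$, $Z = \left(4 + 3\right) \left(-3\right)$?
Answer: $-1346$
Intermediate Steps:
$Z = -21$ ($Z = 7 \left(-3\right) = -21$)
$z = -200$ ($z = \left(6 + 4\right) \left(1 - 21\right) = 10 \left(-20\right) = -200$)
$I{\left(M \right)} = -16$ ($I{\left(M \right)} = \left(-5 + 1\right) 4 = \left(-4\right) 4 = -16$)
$I{\left(z \right)} + 14 \left(-95\right) = -16 + 14 \left(-95\right) = -16 - 1330 = -1346$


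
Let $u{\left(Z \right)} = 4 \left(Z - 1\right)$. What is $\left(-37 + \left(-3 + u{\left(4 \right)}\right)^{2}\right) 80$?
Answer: $3520$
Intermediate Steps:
$u{\left(Z \right)} = -4 + 4 Z$ ($u{\left(Z \right)} = 4 \left(-1 + Z\right) = -4 + 4 Z$)
$\left(-37 + \left(-3 + u{\left(4 \right)}\right)^{2}\right) 80 = \left(-37 + \left(-3 + \left(-4 + 4 \cdot 4\right)\right)^{2}\right) 80 = \left(-37 + \left(-3 + \left(-4 + 16\right)\right)^{2}\right) 80 = \left(-37 + \left(-3 + 12\right)^{2}\right) 80 = \left(-37 + 9^{2}\right) 80 = \left(-37 + 81\right) 80 = 44 \cdot 80 = 3520$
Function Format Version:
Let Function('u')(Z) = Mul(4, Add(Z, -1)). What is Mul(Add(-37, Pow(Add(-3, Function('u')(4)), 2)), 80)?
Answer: 3520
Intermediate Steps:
Function('u')(Z) = Add(-4, Mul(4, Z)) (Function('u')(Z) = Mul(4, Add(-1, Z)) = Add(-4, Mul(4, Z)))
Mul(Add(-37, Pow(Add(-3, Function('u')(4)), 2)), 80) = Mul(Add(-37, Pow(Add(-3, Add(-4, Mul(4, 4))), 2)), 80) = Mul(Add(-37, Pow(Add(-3, Add(-4, 16)), 2)), 80) = Mul(Add(-37, Pow(Add(-3, 12), 2)), 80) = Mul(Add(-37, Pow(9, 2)), 80) = Mul(Add(-37, 81), 80) = Mul(44, 80) = 3520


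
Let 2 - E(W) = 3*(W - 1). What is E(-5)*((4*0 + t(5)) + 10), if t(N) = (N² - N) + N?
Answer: 700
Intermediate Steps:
E(W) = 5 - 3*W (E(W) = 2 - 3*(W - 1) = 2 - 3*(-1 + W) = 2 - (-3 + 3*W) = 2 + (3 - 3*W) = 5 - 3*W)
t(N) = N²
E(-5)*((4*0 + t(5)) + 10) = (5 - 3*(-5))*((4*0 + 5²) + 10) = (5 + 15)*((0 + 25) + 10) = 20*(25 + 10) = 20*35 = 700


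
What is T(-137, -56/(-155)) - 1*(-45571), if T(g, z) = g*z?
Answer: 7055833/155 ≈ 45522.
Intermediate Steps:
T(-137, -56/(-155)) - 1*(-45571) = -(-7672)/(-155) - 1*(-45571) = -(-7672)*(-1)/155 + 45571 = -137*56/155 + 45571 = -7672/155 + 45571 = 7055833/155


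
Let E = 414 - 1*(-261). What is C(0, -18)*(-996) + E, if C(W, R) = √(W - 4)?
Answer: 675 - 1992*I ≈ 675.0 - 1992.0*I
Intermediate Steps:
C(W, R) = √(-4 + W)
E = 675 (E = 414 + 261 = 675)
C(0, -18)*(-996) + E = √(-4 + 0)*(-996) + 675 = √(-4)*(-996) + 675 = (2*I)*(-996) + 675 = -1992*I + 675 = 675 - 1992*I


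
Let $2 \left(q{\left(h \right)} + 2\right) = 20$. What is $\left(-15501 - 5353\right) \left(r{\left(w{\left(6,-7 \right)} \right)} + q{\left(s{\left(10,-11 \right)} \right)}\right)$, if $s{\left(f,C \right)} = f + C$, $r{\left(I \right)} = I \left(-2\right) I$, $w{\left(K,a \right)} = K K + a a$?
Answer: $301173468$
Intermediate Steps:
$w{\left(K,a \right)} = K^{2} + a^{2}$
$r{\left(I \right)} = - 2 I^{2}$ ($r{\left(I \right)} = - 2 I I = - 2 I^{2}$)
$s{\left(f,C \right)} = C + f$
$q{\left(h \right)} = 8$ ($q{\left(h \right)} = -2 + \frac{1}{2} \cdot 20 = -2 + 10 = 8$)
$\left(-15501 - 5353\right) \left(r{\left(w{\left(6,-7 \right)} \right)} + q{\left(s{\left(10,-11 \right)} \right)}\right) = \left(-15501 - 5353\right) \left(- 2 \left(6^{2} + \left(-7\right)^{2}\right)^{2} + 8\right) = - 20854 \left(- 2 \left(36 + 49\right)^{2} + 8\right) = - 20854 \left(- 2 \cdot 85^{2} + 8\right) = - 20854 \left(\left(-2\right) 7225 + 8\right) = - 20854 \left(-14450 + 8\right) = \left(-20854\right) \left(-14442\right) = 301173468$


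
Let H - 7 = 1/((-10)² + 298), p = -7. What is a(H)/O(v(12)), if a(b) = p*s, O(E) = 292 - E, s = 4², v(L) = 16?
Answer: -28/69 ≈ -0.40580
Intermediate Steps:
H = 2787/398 (H = 7 + 1/((-10)² + 298) = 7 + 1/(100 + 298) = 7 + 1/398 = 2787/398 ≈ 7.0025)
s = 16
a(b) = -112 (a(b) = -7*16 = -112)
a(H)/O(v(12)) = -112/(292 - 1*16) = -112/(292 - 16) = -112/276 = -112*1/276 = -28/69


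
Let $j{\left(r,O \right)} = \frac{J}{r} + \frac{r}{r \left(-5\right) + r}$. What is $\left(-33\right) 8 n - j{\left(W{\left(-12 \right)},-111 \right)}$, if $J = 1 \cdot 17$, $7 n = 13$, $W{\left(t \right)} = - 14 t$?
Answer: $- \frac{82343}{168} \approx -490.14$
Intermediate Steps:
$n = \frac{13}{7}$ ($n = \frac{1}{7} \cdot 13 = \frac{13}{7} \approx 1.8571$)
$J = 17$
$j{\left(r,O \right)} = - \frac{1}{4} + \frac{17}{r}$ ($j{\left(r,O \right)} = \frac{17}{r} + \frac{r}{r \left(-5\right) + r} = \frac{17}{r} + \frac{r}{- 5 r + r} = \frac{17}{r} + \frac{r}{\left(-4\right) r} = \frac{17}{r} + r \left(- \frac{1}{4 r}\right) = \frac{17}{r} - \frac{1}{4} = - \frac{1}{4} + \frac{17}{r}$)
$\left(-33\right) 8 n - j{\left(W{\left(-12 \right)},-111 \right)} = \left(-33\right) 8 \cdot \frac{13}{7} - \frac{68 - \left(-14\right) \left(-12\right)}{4 \left(\left(-14\right) \left(-12\right)\right)} = \left(-264\right) \frac{13}{7} - \frac{68 - 168}{4 \cdot 168} = - \frac{3432}{7} - \frac{1}{4} \cdot \frac{1}{168} \left(68 - 168\right) = - \frac{3432}{7} - \frac{1}{4} \cdot \frac{1}{168} \left(-100\right) = - \frac{3432}{7} - - \frac{25}{168} = - \frac{3432}{7} + \frac{25}{168} = - \frac{82343}{168}$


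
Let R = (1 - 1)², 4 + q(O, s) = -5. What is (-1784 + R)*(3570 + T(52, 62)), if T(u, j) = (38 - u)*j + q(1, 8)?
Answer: -4804312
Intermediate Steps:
q(O, s) = -9 (q(O, s) = -4 - 5 = -9)
T(u, j) = -9 + j*(38 - u) (T(u, j) = (38 - u)*j - 9 = j*(38 - u) - 9 = -9 + j*(38 - u))
R = 0 (R = 0² = 0)
(-1784 + R)*(3570 + T(52, 62)) = (-1784 + 0)*(3570 + (-9 + 38*62 - 1*62*52)) = -1784*(3570 + (-9 + 2356 - 3224)) = -1784*(3570 - 877) = -1784*2693 = -4804312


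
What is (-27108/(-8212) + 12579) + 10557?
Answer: 47504985/2053 ≈ 23139.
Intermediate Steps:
(-27108/(-8212) + 12579) + 10557 = (-27108*(-1/8212) + 12579) + 10557 = (6777/2053 + 12579) + 10557 = 25831464/2053 + 10557 = 47504985/2053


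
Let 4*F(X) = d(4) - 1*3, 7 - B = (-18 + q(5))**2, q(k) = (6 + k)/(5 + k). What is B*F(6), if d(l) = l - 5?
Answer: 27861/100 ≈ 278.61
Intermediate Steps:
d(l) = -5 + l
q(k) = (6 + k)/(5 + k)
B = -27861/100 (B = 7 - (-18 + (6 + 5)/(5 + 5))**2 = 7 - (-18 + 11/10)**2 = 7 - (-169/10)**2 = 7 - 1*28561/100 = 7 - 28561/100 = -27861/100 ≈ -278.61)
F(X) = -1 (F(X) = ((-5 + 4) - 1*3)/4 = (-1 - 3)/4 = (1/4)*(-4) = -1)
B*F(6) = -27861/100*(-1) = 27861/100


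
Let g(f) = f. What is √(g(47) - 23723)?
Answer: 2*I*√5919 ≈ 153.87*I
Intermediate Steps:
√(g(47) - 23723) = √(47 - 23723) = √(-23676) = 2*I*√5919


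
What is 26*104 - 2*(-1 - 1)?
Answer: 2708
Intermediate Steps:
26*104 - 2*(-1 - 1) = 2704 - 2*(-2) = 2704 + 4 = 2708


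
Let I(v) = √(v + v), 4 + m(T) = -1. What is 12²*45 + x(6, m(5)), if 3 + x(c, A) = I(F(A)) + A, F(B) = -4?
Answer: 6472 + 2*I*√2 ≈ 6472.0 + 2.8284*I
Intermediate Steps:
m(T) = -5 (m(T) = -4 - 1 = -5)
I(v) = √2*√v (I(v) = √(2*v) = √2*√v)
x(c, A) = -3 + A + 2*I*√2 (x(c, A) = -3 + (√2*√(-4) + A) = -3 + (√2*(2*I) + A) = -3 + (2*I*√2 + A) = -3 + (A + 2*I*√2) = -3 + A + 2*I*√2)
12²*45 + x(6, m(5)) = 12²*45 + (-3 - 5 + 2*I*√2) = 144*45 + (-8 + 2*I*√2) = 6480 + (-8 + 2*I*√2) = 6472 + 2*I*√2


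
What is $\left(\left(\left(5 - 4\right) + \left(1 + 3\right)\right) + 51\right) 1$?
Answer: $56$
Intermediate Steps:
$\left(\left(\left(5 - 4\right) + \left(1 + 3\right)\right) + 51\right) 1 = \left(\left(1 + 4\right) + 51\right) 1 = \left(5 + 51\right) 1 = 56 \cdot 1 = 56$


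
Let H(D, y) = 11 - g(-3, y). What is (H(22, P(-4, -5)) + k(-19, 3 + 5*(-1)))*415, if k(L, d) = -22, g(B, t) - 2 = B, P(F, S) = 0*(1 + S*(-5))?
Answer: -4150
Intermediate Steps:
P(F, S) = 0 (P(F, S) = 0*(1 - 5*S) = 0)
g(B, t) = 2 + B
H(D, y) = 12 (H(D, y) = 11 - (2 - 3) = 11 - 1*(-1) = 11 + 1 = 12)
(H(22, P(-4, -5)) + k(-19, 3 + 5*(-1)))*415 = (12 - 22)*415 = -10*415 = -4150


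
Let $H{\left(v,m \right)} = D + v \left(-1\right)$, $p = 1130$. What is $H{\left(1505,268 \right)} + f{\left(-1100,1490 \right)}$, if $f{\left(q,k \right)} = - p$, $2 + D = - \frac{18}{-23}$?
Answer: $- \frac{60633}{23} \approx -2636.2$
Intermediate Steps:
$D = - \frac{28}{23}$ ($D = -2 - \frac{18}{-23} = -2 - - \frac{18}{23} = -2 + \frac{18}{23} = - \frac{28}{23} \approx -1.2174$)
$f{\left(q,k \right)} = -1130$ ($f{\left(q,k \right)} = \left(-1\right) 1130 = -1130$)
$H{\left(v,m \right)} = - \frac{28}{23} - v$ ($H{\left(v,m \right)} = - \frac{28}{23} + v \left(-1\right) = - \frac{28}{23} - v$)
$H{\left(1505,268 \right)} + f{\left(-1100,1490 \right)} = \left(- \frac{28}{23} - 1505\right) - 1130 = - \frac{34643}{23} - 1130 = - \frac{60633}{23}$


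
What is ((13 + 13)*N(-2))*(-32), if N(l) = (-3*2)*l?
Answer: -9984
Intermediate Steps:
N(l) = -6*l
((13 + 13)*N(-2))*(-32) = ((13 + 13)*(-6*(-2)))*(-32) = (26*12)*(-32) = 312*(-32) = -9984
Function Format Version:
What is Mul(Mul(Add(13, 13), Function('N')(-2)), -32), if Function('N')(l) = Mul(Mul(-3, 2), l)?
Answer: -9984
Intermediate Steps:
Function('N')(l) = Mul(-6, l)
Mul(Mul(Add(13, 13), Function('N')(-2)), -32) = Mul(Mul(Add(13, 13), Mul(-6, -2)), -32) = Mul(Mul(26, 12), -32) = Mul(312, -32) = -9984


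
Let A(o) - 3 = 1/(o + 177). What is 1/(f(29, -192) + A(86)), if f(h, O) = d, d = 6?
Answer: 263/2368 ≈ 0.11106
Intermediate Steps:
A(o) = 3 + 1/(177 + o) (A(o) = 3 + 1/(o + 177) = 3 + 1/(177 + o))
f(h, O) = 6
1/(f(29, -192) + A(86)) = 1/(6 + (532 + 3*86)/(177 + 86)) = 1/(6 + (532 + 258)/263) = 1/(6 + (1/263)*790) = 1/(6 + 790/263) = 1/(2368/263) = 263/2368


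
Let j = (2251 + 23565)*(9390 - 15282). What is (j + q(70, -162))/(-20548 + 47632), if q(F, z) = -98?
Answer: -76053985/13542 ≈ -5616.2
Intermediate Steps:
j = -152107872 (j = 25816*(-5892) = -152107872)
(j + q(70, -162))/(-20548 + 47632) = (-152107872 - 98)/(-20548 + 47632) = -152107970/27084 = -152107970*1/27084 = -76053985/13542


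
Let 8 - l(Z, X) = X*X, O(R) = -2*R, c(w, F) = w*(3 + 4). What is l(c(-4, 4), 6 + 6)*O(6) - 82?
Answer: 1550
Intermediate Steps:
c(w, F) = 7*w (c(w, F) = w*7 = 7*w)
l(Z, X) = 8 - X² (l(Z, X) = 8 - X*X = 8 - X²)
l(c(-4, 4), 6 + 6)*O(6) - 82 = (8 - (6 + 6)²)*(-2*6) - 82 = (8 - 1*12²)*(-12) - 82 = (8 - 1*144)*(-12) - 82 = (8 - 144)*(-12) - 82 = -136*(-12) - 82 = 1632 - 82 = 1550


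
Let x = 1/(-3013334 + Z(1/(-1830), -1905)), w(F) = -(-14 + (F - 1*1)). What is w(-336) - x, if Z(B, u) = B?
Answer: 1935554830401/5514401221 ≈ 351.00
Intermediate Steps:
w(F) = 15 - F (w(F) = -(-14 + (F - 1)) = -(-14 + (-1 + F)) = -(-15 + F) = 15 - F)
x = -1830/5514401221 (x = 1/(-3013334 + 1/(-1830)) = 1/(-3013334 - 1/1830) = 1/(-5514401221/1830) = -1830/5514401221 ≈ -3.3186e-7)
w(-336) - x = (15 - 1*(-336)) - 1*(-1830/5514401221) = (15 + 336) + 1830/5514401221 = 351 + 1830/5514401221 = 1935554830401/5514401221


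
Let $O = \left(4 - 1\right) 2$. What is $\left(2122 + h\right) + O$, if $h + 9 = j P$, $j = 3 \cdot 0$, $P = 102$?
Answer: $2119$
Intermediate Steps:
$j = 0$
$O = 6$ ($O = 3 \cdot 2 = 6$)
$h = -9$ ($h = -9 + 0 \cdot 102 = -9 + 0 = -9$)
$\left(2122 + h\right) + O = \left(2122 - 9\right) + 6 = 2113 + 6 = 2119$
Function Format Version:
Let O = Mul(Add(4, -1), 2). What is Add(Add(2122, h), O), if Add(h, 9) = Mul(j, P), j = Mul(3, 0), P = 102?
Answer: 2119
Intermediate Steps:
j = 0
O = 6 (O = Mul(3, 2) = 6)
h = -9 (h = Add(-9, Mul(0, 102)) = Add(-9, 0) = -9)
Add(Add(2122, h), O) = Add(Add(2122, -9), 6) = Add(2113, 6) = 2119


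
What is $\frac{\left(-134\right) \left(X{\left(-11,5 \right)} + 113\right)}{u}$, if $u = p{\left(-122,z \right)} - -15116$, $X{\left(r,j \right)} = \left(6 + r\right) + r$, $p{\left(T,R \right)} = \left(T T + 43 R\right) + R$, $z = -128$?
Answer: $- \frac{6499}{12184} \approx -0.5334$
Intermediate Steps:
$p{\left(T,R \right)} = T^{2} + 44 R$ ($p{\left(T,R \right)} = \left(T^{2} + 43 R\right) + R = T^{2} + 44 R$)
$X{\left(r,j \right)} = 6 + 2 r$
$u = 24368$ ($u = \left(\left(-122\right)^{2} + 44 \left(-128\right)\right) - -15116 = \left(14884 - 5632\right) + 15116 = 9252 + 15116 = 24368$)
$\frac{\left(-134\right) \left(X{\left(-11,5 \right)} + 113\right)}{u} = \frac{\left(-134\right) \left(\left(6 + 2 \left(-11\right)\right) + 113\right)}{24368} = - 134 \left(\left(6 - 22\right) + 113\right) \frac{1}{24368} = - 134 \left(-16 + 113\right) \frac{1}{24368} = \left(-134\right) 97 \cdot \frac{1}{24368} = \left(-12998\right) \frac{1}{24368} = - \frac{6499}{12184}$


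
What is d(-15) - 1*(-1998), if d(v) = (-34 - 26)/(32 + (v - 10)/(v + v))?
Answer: 393246/197 ≈ 1996.2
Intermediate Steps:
d(v) = -60/(32 + (-10 + v)/(2*v)) (d(v) = -60/(32 + (-10 + v)/((2*v))) = -60/(32 + (-10 + v)*(1/(2*v))) = -60/(32 + (-10 + v)/(2*v)))
d(-15) - 1*(-1998) = -24*(-15)/(-2 + 13*(-15)) - 1*(-1998) = -24*(-15)/(-2 - 195) + 1998 = -24*(-15)/(-197) + 1998 = -24*(-15)*(-1/197) + 1998 = -360/197 + 1998 = 393246/197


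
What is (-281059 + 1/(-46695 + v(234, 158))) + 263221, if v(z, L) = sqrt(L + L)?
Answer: -38894380329837/2180422709 - 2*sqrt(79)/2180422709 ≈ -17838.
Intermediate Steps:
v(z, L) = sqrt(2)*sqrt(L) (v(z, L) = sqrt(2*L) = sqrt(2)*sqrt(L))
(-281059 + 1/(-46695 + v(234, 158))) + 263221 = (-281059 + 1/(-46695 + sqrt(2)*sqrt(158))) + 263221 = (-281059 + 1/(-46695 + 2*sqrt(79))) + 263221 = -17838 + 1/(-46695 + 2*sqrt(79))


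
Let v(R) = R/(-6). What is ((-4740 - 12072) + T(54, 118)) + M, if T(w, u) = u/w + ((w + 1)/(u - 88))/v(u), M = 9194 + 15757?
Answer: 25937519/3186 ≈ 8141.1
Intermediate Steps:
v(R) = -R/6 (v(R) = R*(-⅙) = -R/6)
M = 24951
T(w, u) = u/w - 6*(1 + w)/(u*(-88 + u)) (T(w, u) = u/w + ((w + 1)/(u - 88))/((-u/6)) = u/w + ((1 + w)/(-88 + u))*(-6/u) = u/w - 6*(1 + w)/(u*(-88 + u)))
((-4740 - 12072) + T(54, 118)) + M = ((-4740 - 12072) + (118³ - 88*118² - 6*54 - 6*54²)/(118*54*(-88 + 118))) + 24951 = (-16812 + (1/118)*(1/54)*(1643032 - 88*13924 - 324 - 6*2916)/30) + 24951 = (-16812 + (1/118)*(1/54)*(1/30)*(1643032 - 1225312 - 324 - 17496)) + 24951 = (-16812 + (1/118)*(1/54)*(1/30)*399900) + 24951 = (-16812 + 6665/3186) + 24951 = -53556367/3186 + 24951 = 25937519/3186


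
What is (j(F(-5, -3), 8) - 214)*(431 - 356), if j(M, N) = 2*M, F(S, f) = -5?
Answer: -16800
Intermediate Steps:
(j(F(-5, -3), 8) - 214)*(431 - 356) = (2*(-5) - 214)*(431 - 356) = (-10 - 214)*75 = -224*75 = -16800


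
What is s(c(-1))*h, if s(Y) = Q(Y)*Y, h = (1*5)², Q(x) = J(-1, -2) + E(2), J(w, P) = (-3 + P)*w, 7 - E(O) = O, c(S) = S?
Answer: -250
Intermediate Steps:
E(O) = 7 - O
J(w, P) = w*(-3 + P)
Q(x) = 10 (Q(x) = -(-3 - 2) + (7 - 1*2) = -1*(-5) + (7 - 2) = 5 + 5 = 10)
h = 25 (h = 5² = 25)
s(Y) = 10*Y
s(c(-1))*h = (10*(-1))*25 = -10*25 = -250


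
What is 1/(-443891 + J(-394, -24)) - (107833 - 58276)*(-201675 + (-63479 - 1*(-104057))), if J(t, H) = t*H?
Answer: 3468304884138614/434435 ≈ 7.9835e+9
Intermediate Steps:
J(t, H) = H*t
1/(-443891 + J(-394, -24)) - (107833 - 58276)*(-201675 + (-63479 - 1*(-104057))) = 1/(-443891 - 24*(-394)) - (107833 - 58276)*(-201675 + (-63479 - 1*(-104057))) = 1/(-443891 + 9456) - 49557*(-201675 + (-63479 + 104057)) = 1/(-434435) - 49557*(-201675 + 40578) = -1/434435 - 49557*(-161097) = -1/434435 - 1*(-7983484029) = -1/434435 + 7983484029 = 3468304884138614/434435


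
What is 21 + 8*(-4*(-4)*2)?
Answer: 277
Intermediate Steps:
21 + 8*(-4*(-4)*2) = 21 + 8*(16*2) = 21 + 8*32 = 21 + 256 = 277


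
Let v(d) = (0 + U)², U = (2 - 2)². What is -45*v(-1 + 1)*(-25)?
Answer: 0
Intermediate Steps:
U = 0 (U = 0² = 0)
v(d) = 0 (v(d) = (0 + 0)² = 0² = 0)
-45*v(-1 + 1)*(-25) = -45*0*(-25) = 0*(-25) = 0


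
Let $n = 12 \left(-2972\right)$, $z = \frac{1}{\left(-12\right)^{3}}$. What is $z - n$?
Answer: $\frac{61627391}{1728} \approx 35664.0$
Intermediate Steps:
$z = - \frac{1}{1728}$ ($z = \frac{1}{-1728} = - \frac{1}{1728} \approx -0.0005787$)
$n = -35664$
$z - n = - \frac{1}{1728} - -35664 = - \frac{1}{1728} + 35664 = \frac{61627391}{1728}$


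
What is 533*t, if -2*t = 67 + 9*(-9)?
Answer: 3731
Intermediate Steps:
t = 7 (t = -(67 + 9*(-9))/2 = -(67 - 81)/2 = -1/2*(-14) = 7)
533*t = 533*7 = 3731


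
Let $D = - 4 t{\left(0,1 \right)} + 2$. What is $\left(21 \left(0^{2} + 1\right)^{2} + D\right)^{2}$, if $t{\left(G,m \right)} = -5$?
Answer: $1849$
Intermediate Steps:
$D = 22$ ($D = \left(-4\right) \left(-5\right) + 2 = 20 + 2 = 22$)
$\left(21 \left(0^{2} + 1\right)^{2} + D\right)^{2} = \left(21 \left(0^{2} + 1\right)^{2} + 22\right)^{2} = \left(21 \left(0 + 1\right)^{2} + 22\right)^{2} = \left(21 \cdot 1^{2} + 22\right)^{2} = \left(21 \cdot 1 + 22\right)^{2} = \left(21 + 22\right)^{2} = 43^{2} = 1849$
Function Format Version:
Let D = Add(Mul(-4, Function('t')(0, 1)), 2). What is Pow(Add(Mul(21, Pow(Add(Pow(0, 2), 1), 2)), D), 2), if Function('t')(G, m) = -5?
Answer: 1849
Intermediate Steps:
D = 22 (D = Add(Mul(-4, -5), 2) = Add(20, 2) = 22)
Pow(Add(Mul(21, Pow(Add(Pow(0, 2), 1), 2)), D), 2) = Pow(Add(Mul(21, Pow(Add(Pow(0, 2), 1), 2)), 22), 2) = Pow(Add(Mul(21, Pow(Add(0, 1), 2)), 22), 2) = Pow(Add(Mul(21, Pow(1, 2)), 22), 2) = Pow(Add(Mul(21, 1), 22), 2) = Pow(Add(21, 22), 2) = Pow(43, 2) = 1849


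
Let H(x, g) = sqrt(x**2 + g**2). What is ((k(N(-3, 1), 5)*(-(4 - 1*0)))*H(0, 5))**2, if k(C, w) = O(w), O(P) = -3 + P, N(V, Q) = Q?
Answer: 1600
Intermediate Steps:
k(C, w) = -3 + w
H(x, g) = sqrt(g**2 + x**2)
((k(N(-3, 1), 5)*(-(4 - 1*0)))*H(0, 5))**2 = (((-3 + 5)*(-(4 - 1*0)))*sqrt(5**2 + 0**2))**2 = ((2*(-(4 + 0)))*sqrt(25 + 0))**2 = ((2*(-1*4))*sqrt(25))**2 = ((2*(-4))*5)**2 = (-8*5)**2 = (-40)**2 = 1600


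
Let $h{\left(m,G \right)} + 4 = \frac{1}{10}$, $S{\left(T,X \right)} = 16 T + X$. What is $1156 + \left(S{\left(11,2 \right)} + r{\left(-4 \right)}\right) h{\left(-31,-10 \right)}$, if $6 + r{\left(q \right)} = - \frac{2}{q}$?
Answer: $\frac{1933}{4} \approx 483.25$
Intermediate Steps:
$r{\left(q \right)} = -6 - \frac{2}{q}$
$S{\left(T,X \right)} = X + 16 T$
$h{\left(m,G \right)} = - \frac{39}{10}$ ($h{\left(m,G \right)} = -4 + \frac{1}{10} = - \frac{39}{10}$)
$1156 + \left(S{\left(11,2 \right)} + r{\left(-4 \right)}\right) h{\left(-31,-10 \right)} = 1156 + \left(\left(2 + 16 \cdot 11\right) - \left(6 + \frac{2}{-4}\right)\right) \left(- \frac{39}{10}\right) = 1156 + \left(\left(2 + 176\right) - \frac{11}{2}\right) \left(- \frac{39}{10}\right) = 1156 + \left(178 + \left(-6 + \frac{1}{2}\right)\right) \left(- \frac{39}{10}\right) = 1156 + \left(178 - \frac{11}{2}\right) \left(- \frac{39}{10}\right) = 1156 + \frac{345}{2} \left(- \frac{39}{10}\right) = 1156 - \frac{2691}{4} = \frac{1933}{4}$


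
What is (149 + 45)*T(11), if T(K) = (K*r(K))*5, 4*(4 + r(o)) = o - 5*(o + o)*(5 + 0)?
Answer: -2960925/2 ≈ -1.4805e+6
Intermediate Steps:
r(o) = -4 - 49*o/4 (r(o) = -4 + (o - 5*(o + o)*(5 + 0))/4 = -4 + (o - 5*2*o*5)/4 = -4 + (o - 50*o)/4 = -4 + (-49*o)/4 = -4 - 49*o/4)
T(K) = 5*K*(-4 - 49*K/4) (T(K) = (K*(-4 - 49*K/4))*5 = 5*K*(-4 - 49*K/4))
(149 + 45)*T(11) = (149 + 45)*(-5/4*11*(16 + 49*11)) = 194*(-5/4*11*(16 + 539)) = 194*(-5/4*11*555) = 194*(-30525/4) = -2960925/2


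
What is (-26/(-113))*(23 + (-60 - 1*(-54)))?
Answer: 442/113 ≈ 3.9115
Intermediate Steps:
(-26/(-113))*(23 + (-60 - 1*(-54))) = (-26*(-1/113))*(23 + (-60 + 54)) = 26*(23 - 6)/113 = (26/113)*17 = 442/113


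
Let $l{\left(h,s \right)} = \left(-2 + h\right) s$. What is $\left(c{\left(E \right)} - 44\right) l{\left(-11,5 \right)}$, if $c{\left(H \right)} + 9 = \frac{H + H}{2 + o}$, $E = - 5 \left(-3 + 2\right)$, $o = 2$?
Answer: $\frac{6565}{2} \approx 3282.5$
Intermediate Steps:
$E = 5$ ($E = \left(-5\right) \left(-1\right) = 5$)
$l{\left(h,s \right)} = s \left(-2 + h\right)$
$c{\left(H \right)} = -9 + \frac{H}{2}$ ($c{\left(H \right)} = -9 + \frac{H + H}{2 + 2} = -9 + \frac{2 H}{4} = -9 + 2 H \frac{1}{4} = -9 + \frac{H}{2}$)
$\left(c{\left(E \right)} - 44\right) l{\left(-11,5 \right)} = \left(\left(-9 + \frac{1}{2} \cdot 5\right) - 44\right) 5 \left(-2 - 11\right) = \left(\left(-9 + \frac{5}{2}\right) - 44\right) 5 \left(-13\right) = \left(- \frac{13}{2} - 44\right) \left(-65\right) = \left(- \frac{101}{2}\right) \left(-65\right) = \frac{6565}{2}$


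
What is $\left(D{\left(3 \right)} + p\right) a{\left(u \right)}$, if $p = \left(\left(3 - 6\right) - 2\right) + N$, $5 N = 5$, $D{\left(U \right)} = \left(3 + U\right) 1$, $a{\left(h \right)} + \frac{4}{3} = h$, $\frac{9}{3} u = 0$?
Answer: $- \frac{8}{3} \approx -2.6667$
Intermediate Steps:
$u = 0$ ($u = \frac{1}{3} \cdot 0 = 0$)
$a{\left(h \right)} = - \frac{4}{3} + h$
$D{\left(U \right)} = 3 + U$
$N = 1$ ($N = \frac{1}{5} \cdot 5 = 1$)
$p = -4$ ($p = \left(\left(3 - 6\right) - 2\right) + 1 = \left(-3 - 2\right) + 1 = -5 + 1 = -4$)
$\left(D{\left(3 \right)} + p\right) a{\left(u \right)} = \left(\left(3 + 3\right) - 4\right) \left(- \frac{4}{3} + 0\right) = \left(6 - 4\right) \left(- \frac{4}{3}\right) = 2 \left(- \frac{4}{3}\right) = - \frac{8}{3}$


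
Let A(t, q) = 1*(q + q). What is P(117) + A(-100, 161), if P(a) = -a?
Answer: 205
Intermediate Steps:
A(t, q) = 2*q (A(t, q) = 1*(2*q) = 2*q)
P(117) + A(-100, 161) = -1*117 + 2*161 = -117 + 322 = 205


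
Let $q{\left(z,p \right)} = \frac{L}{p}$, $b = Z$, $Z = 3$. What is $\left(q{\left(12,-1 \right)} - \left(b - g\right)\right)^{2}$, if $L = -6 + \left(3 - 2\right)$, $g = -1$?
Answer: $1$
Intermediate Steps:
$L = -5$ ($L = -6 + \left(3 - 2\right) = -6 + 1 = -5$)
$b = 3$
$q{\left(z,p \right)} = - \frac{5}{p}$
$\left(q{\left(12,-1 \right)} - \left(b - g\right)\right)^{2} = \left(- \frac{5}{-1} - 4\right)^{2} = \left(\left(-5\right) \left(-1\right) - 4\right)^{2} = \left(5 - 4\right)^{2} = 1^{2} = 1$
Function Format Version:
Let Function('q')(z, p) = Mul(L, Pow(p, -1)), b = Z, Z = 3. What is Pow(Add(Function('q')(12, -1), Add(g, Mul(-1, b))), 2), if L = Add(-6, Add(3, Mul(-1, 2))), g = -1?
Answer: 1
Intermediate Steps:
L = -5 (L = Add(-6, Add(3, -2)) = Add(-6, 1) = -5)
b = 3
Function('q')(z, p) = Mul(-5, Pow(p, -1))
Pow(Add(Function('q')(12, -1), Add(g, Mul(-1, b))), 2) = Pow(Add(Mul(-5, Pow(-1, -1)), Add(-1, Mul(-1, 3))), 2) = Pow(Add(Mul(-5, -1), Add(-1, -3)), 2) = Pow(Add(5, -4), 2) = Pow(1, 2) = 1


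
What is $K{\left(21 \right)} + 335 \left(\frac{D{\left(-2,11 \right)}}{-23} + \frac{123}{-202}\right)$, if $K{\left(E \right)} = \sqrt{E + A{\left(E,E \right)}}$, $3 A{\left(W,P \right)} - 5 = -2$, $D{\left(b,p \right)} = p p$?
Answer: $- \frac{9135785}{4646} + \sqrt{22} \approx -1961.7$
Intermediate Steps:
$D{\left(b,p \right)} = p^{2}$
$A{\left(W,P \right)} = 1$ ($A{\left(W,P \right)} = \frac{5}{3} + \frac{1}{3} \left(-2\right) = \frac{5}{3} - \frac{2}{3} = 1$)
$K{\left(E \right)} = \sqrt{1 + E}$ ($K{\left(E \right)} = \sqrt{E + 1} = \sqrt{1 + E}$)
$K{\left(21 \right)} + 335 \left(\frac{D{\left(-2,11 \right)}}{-23} + \frac{123}{-202}\right) = \sqrt{1 + 21} + 335 \left(\frac{11^{2}}{-23} + \frac{123}{-202}\right) = \sqrt{22} + 335 \left(121 \left(- \frac{1}{23}\right) + 123 \left(- \frac{1}{202}\right)\right) = \sqrt{22} + 335 \left(- \frac{121}{23} - \frac{123}{202}\right) = \sqrt{22} + 335 \left(- \frac{27271}{4646}\right) = \sqrt{22} - \frac{9135785}{4646} = - \frac{9135785}{4646} + \sqrt{22}$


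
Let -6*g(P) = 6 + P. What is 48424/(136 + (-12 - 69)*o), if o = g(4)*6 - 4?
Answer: 24212/635 ≈ 38.129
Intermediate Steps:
g(P) = -1 - P/6 (g(P) = -(6 + P)/6 = -1 - P/6)
o = -14 (o = (-1 - 1/6*4)*6 - 4 = (-1 - 2/3)*6 - 4 = -5/3*6 - 4 = -10 - 4 = -14)
48424/(136 + (-12 - 69)*o) = 48424/(136 + (-12 - 69)*(-14)) = 48424/(136 - 81*(-14)) = 48424/(136 + 1134) = 48424/1270 = 48424*(1/1270) = 24212/635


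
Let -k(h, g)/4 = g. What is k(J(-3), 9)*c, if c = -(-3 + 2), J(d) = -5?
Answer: -36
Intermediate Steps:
k(h, g) = -4*g
c = 1 (c = -1*(-1) = 1)
k(J(-3), 9)*c = -4*9*1 = -36*1 = -36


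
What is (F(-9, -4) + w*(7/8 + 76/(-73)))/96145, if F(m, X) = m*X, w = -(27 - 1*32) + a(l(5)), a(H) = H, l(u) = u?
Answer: 10027/28074340 ≈ 0.00035716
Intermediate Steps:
w = 10 (w = -(27 - 1*32) + 5 = -(27 - 32) + 5 = -1*(-5) + 5 = 5 + 5 = 10)
F(m, X) = X*m
(F(-9, -4) + w*(7/8 + 76/(-73)))/96145 = (-4*(-9) + 10*(7/8 + 76/(-73)))/96145 = (36 + 10*(7*(⅛) + 76*(-1/73)))*(1/96145) = (36 + 10*(7/8 - 76/73))*(1/96145) = (36 + 10*(-97/584))*(1/96145) = (36 - 485/292)*(1/96145) = (10027/292)*(1/96145) = 10027/28074340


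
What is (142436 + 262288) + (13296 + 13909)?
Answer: 431929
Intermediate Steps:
(142436 + 262288) + (13296 + 13909) = 404724 + 27205 = 431929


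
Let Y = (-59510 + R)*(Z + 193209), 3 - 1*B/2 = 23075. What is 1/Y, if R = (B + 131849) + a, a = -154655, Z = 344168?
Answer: -1/69031449420 ≈ -1.4486e-11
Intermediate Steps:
B = -46144 (B = 6 - 2*23075 = 6 - 46150 = -46144)
R = -68950 (R = (-46144 + 131849) - 154655 = 85705 - 154655 = -68950)
Y = -69031449420 (Y = (-59510 - 68950)*(344168 + 193209) = -128460*537377 = -69031449420)
1/Y = 1/(-69031449420) = -1/69031449420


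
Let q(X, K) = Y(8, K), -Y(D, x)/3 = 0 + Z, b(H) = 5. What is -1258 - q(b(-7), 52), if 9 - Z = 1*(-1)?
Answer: -1228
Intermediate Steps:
Z = 10 (Z = 9 - (-1) = 9 - 1*(-1) = 9 + 1 = 10)
Y(D, x) = -30 (Y(D, x) = -3*(0 + 10) = -3*10 = -30)
q(X, K) = -30
-1258 - q(b(-7), 52) = -1258 - 1*(-30) = -1258 + 30 = -1228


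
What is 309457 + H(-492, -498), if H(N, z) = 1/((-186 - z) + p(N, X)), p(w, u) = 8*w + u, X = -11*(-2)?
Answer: 1114664113/3602 ≈ 3.0946e+5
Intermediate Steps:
X = 22
p(w, u) = u + 8*w
H(N, z) = 1/(-164 - z + 8*N) (H(N, z) = 1/((-186 - z) + (22 + 8*N)) = 1/(-164 - z + 8*N))
309457 + H(-492, -498) = 309457 - 1/(164 - 498 - 8*(-492)) = 309457 - 1/(164 - 498 + 3936) = 309457 - 1/3602 = 1114664113/3602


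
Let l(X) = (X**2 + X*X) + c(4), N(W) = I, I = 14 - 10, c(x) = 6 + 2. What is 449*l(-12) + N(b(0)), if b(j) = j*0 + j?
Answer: 132908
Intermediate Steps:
c(x) = 8
I = 4
b(j) = j (b(j) = 0 + j = j)
N(W) = 4
l(X) = 8 + 2*X**2 (l(X) = (X**2 + X*X) + 8 = (X**2 + X**2) + 8 = 2*X**2 + 8 = 8 + 2*X**2)
449*l(-12) + N(b(0)) = 449*(8 + 2*(-12)**2) + 4 = 449*(8 + 2*144) + 4 = 449*(8 + 288) + 4 = 449*296 + 4 = 132904 + 4 = 132908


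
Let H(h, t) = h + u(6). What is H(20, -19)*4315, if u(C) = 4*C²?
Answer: 707660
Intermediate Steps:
H(h, t) = 144 + h (H(h, t) = h + 4*6² = h + 4*36 = h + 144 = 144 + h)
H(20, -19)*4315 = (144 + 20)*4315 = 164*4315 = 707660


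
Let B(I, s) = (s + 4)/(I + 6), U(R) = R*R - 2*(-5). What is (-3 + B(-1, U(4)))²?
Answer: 9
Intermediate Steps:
U(R) = 10 + R² (U(R) = R² + 10 = 10 + R²)
B(I, s) = (4 + s)/(6 + I)
(-3 + B(-1, U(4)))² = (-3 + (4 + (10 + 4²))/(6 - 1))² = (-3 + (4 + (10 + 16))/5)² = (-3 + (4 + 26)/5)² = (-3 + (⅕)*30)² = (-3 + 6)² = 3² = 9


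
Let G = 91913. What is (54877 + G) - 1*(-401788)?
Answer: 548578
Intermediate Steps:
(54877 + G) - 1*(-401788) = (54877 + 91913) - 1*(-401788) = 146790 + 401788 = 548578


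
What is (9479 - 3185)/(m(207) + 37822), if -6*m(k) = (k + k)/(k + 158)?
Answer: 2297310/13804961 ≈ 0.16641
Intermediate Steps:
m(k) = -k/(3*(158 + k)) (m(k) = -(k + k)/(6*(k + 158)) = -2*k/(6*(158 + k)) = -k/(3*(158 + k)))
(9479 - 3185)/(m(207) + 37822) = (9479 - 3185)/(-1*207/(474 + 3*207) + 37822) = 6294/(-1*207/(474 + 621) + 37822) = 6294/(-1*207/1095 + 37822) = 6294/(-1*207*1/1095 + 37822) = 6294/(-69/365 + 37822) = 6294/(13804961/365) = 6294*(365/13804961) = 2297310/13804961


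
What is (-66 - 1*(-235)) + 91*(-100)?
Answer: -8931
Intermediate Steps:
(-66 - 1*(-235)) + 91*(-100) = (-66 + 235) - 9100 = 169 - 9100 = -8931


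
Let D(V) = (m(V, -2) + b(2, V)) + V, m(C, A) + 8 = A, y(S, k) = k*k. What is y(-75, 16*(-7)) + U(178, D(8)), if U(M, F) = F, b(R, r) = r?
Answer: 12550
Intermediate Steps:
y(S, k) = k²
m(C, A) = -8 + A
D(V) = -10 + 2*V (D(V) = ((-8 - 2) + V) + V = (-10 + V) + V = -10 + 2*V)
y(-75, 16*(-7)) + U(178, D(8)) = (16*(-7))² + (-10 + 2*8) = (-112)² + (-10 + 16) = 12544 + 6 = 12550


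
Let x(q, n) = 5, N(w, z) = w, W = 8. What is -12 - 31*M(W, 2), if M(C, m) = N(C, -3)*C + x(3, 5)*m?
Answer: -2306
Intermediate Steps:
M(C, m) = C² + 5*m (M(C, m) = C*C + 5*m = C² + 5*m)
-12 - 31*M(W, 2) = -12 - 31*(8² + 5*2) = -12 - 31*(64 + 10) = -12 - 31*74 = -12 - 2294 = -2306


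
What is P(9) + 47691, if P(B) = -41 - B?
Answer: 47641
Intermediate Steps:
P(9) + 47691 = (-41 - 1*9) + 47691 = (-41 - 9) + 47691 = -50 + 47691 = 47641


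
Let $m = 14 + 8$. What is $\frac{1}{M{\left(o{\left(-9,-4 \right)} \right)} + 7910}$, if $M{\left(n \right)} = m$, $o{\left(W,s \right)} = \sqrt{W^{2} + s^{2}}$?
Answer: $\frac{1}{7932} \approx 0.00012607$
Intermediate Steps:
$m = 22$
$M{\left(n \right)} = 22$
$\frac{1}{M{\left(o{\left(-9,-4 \right)} \right)} + 7910} = \frac{1}{22 + 7910} = \frac{1}{7932}$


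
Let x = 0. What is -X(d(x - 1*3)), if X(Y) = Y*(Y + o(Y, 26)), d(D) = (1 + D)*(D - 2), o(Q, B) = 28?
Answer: -380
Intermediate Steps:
d(D) = (1 + D)*(-2 + D)
X(Y) = Y*(28 + Y) (X(Y) = Y*(Y + 28) = Y*(28 + Y))
-X(d(x - 1*3)) = -(-2 + (0 - 1*3)**2 - (0 - 1*3))*(28 + (-2 + (0 - 1*3)**2 - (0 - 1*3))) = -(-2 + (0 - 3)**2 - (0 - 3))*(28 + (-2 + (0 - 3)**2 - (0 - 3))) = -(-2 + (-3)**2 - 1*(-3))*(28 + (-2 + (-3)**2 - 1*(-3))) = -(-2 + 9 + 3)*(28 + (-2 + 9 + 3)) = -10*(28 + 10) = -10*38 = -1*380 = -380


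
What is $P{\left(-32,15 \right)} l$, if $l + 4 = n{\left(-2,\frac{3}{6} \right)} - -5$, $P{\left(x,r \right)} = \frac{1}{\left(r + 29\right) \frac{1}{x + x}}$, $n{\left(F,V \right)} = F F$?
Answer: $- \frac{80}{11} \approx -7.2727$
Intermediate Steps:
$n{\left(F,V \right)} = F^{2}$
$P{\left(x,r \right)} = \frac{2 x}{29 + r}$ ($P{\left(x,r \right)} = \frac{1}{\left(29 + r\right) \frac{1}{2 x}} = \frac{1}{\frac{1}{2} \frac{1}{x} \left(29 + r\right)} = \frac{2 x}{29 + r}$)
$l = 5$ ($l = -4 + \left(\left(-2\right)^{2} - -5\right) = -4 + \left(4 + 5\right) = -4 + 9 = 5$)
$P{\left(-32,15 \right)} l = 2 \left(-32\right) \frac{1}{29 + 15} \cdot 5 = 2 \left(-32\right) \frac{1}{44} \cdot 5 = \left(- \frac{16}{11}\right) 5 = - \frac{80}{11}$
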